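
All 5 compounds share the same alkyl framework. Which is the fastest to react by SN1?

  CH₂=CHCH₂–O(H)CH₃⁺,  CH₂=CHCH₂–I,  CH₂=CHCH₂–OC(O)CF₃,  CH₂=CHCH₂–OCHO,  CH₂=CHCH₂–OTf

The skeletons are identical, so relative rate is governed entirely by leaving-group ability.
Leaving-group ability tracks the stability of the departed species; conjugate-acid pKₐ is the usual yardstick (lower pKₐ → better LG).
CH₂=CHCH₂–OTf loses OTf⁻: pKₐ(CF₃SO₃H (triflic acid)) ≈ -14
CH₂=CHCH₂–I loses I⁻: pKₐ(HI) ≈ -10
CH₂=CHCH₂–O(H)CH₃⁺ loses R'OH: pKₐ(R'OH₂⁺) ≈ -2.4
CH₂=CHCH₂–OC(O)CF₃ loses CF₃COO⁻: pKₐ(CF₃COOH) ≈ 0.2
CH₂=CHCH₂–OCHO loses HCOO⁻: pKₐ(HCOOH) ≈ 3.8

CH₂=CHCH₂–OTf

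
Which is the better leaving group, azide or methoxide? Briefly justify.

azide is the better leaving group.
pKₐ(HN₃) ≈ 4.7 versus pKₐ(CH₃OH) ≈ 15.5: azide is the much weaker base.
Linear, resonance-stabilised.

azide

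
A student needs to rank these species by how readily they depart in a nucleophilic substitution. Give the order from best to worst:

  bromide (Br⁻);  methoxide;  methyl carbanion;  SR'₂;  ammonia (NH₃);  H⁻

bromide (Br⁻) > SR'₂ > ammonia (NH₃) > methoxide > H⁻ > methyl carbanion

Rank by basicity of the departing species: weakest base leaves most easily.
bromide (Br⁻): pKₐ(HBr) ≈ -9 — weak base; good leaving group
SR'₂: pKₐ(R'₂SH⁺) ≈ -7 — neutral; leaves from a sulfonium salt (R–SR'₂⁺)
ammonia (NH₃): pKₐ(NH₄⁺) ≈ 9.2 — neutral but moderately basic; leaves from R–NH₃⁺
methoxide: pKₐ(CH₃OH) ≈ 15.5
H⁻: pKₐ(H₂) ≈ 36 — extremely strong base; leaves only in special hydride-transfer contexts
methyl carbanion: pKₐ(CH₄) ≈ 48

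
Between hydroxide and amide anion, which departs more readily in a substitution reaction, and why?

hydroxide

hydroxide is the better leaving group.
pKₐ(H₂O) ≈ 15.7 versus pKₐ(NH₃) ≈ 38: hydroxide is the much weaker base.
Strong base; essentially never leaves without prior activation.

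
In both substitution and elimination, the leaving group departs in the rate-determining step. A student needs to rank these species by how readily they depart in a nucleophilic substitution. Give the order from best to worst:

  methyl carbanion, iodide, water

iodide > water > methyl carbanion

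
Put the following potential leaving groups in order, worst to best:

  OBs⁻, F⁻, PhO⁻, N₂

N₂: no meaningful conjugate acid; N₂ departs as an exceptionally stable neutral molecule
OBs⁻: pKₐ(p-BrC₆H₄SO₃H) ≈ -2.8
F⁻: pKₐ(HF) ≈ 3.2
PhO⁻: pKₐ(C₆H₅OH (phenol)) ≈ 10
The question asks for worst first, so the sequence is read in increasing leaving-group ability.

PhO⁻ < F⁻ < OBs⁻ < N₂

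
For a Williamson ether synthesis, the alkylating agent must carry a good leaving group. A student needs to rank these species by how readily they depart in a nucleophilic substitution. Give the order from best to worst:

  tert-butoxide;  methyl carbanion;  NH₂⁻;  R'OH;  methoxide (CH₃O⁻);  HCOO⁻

The more stable X⁻ (or X) is on its own — i.e. the weaker a base it is — the better a leaving group it makes.
R'OH: pKₐ(R'OH₂⁺) ≈ -2.4
HCOO⁻: pKₐ(HCOOH) ≈ 3.8 — resonance-stabilised carboxylate
methoxide (CH₃O⁻): pKₐ(CH₃OH) ≈ 15.5
tert-butoxide: pKₐ(t-BuOH) ≈ 18
NH₂⁻: pKₐ(NH₃) ≈ 38 — extremely strong base; never a leaving group
methyl carbanion: pKₐ(CH₄) ≈ 48 — unstabilised carbanion; the worst conceivable leaving group

R'OH > HCOO⁻ > methoxide (CH₃O⁻) > tert-butoxide > NH₂⁻ > methyl carbanion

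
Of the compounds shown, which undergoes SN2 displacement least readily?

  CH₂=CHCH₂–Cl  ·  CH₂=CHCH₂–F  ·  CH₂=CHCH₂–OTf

With the same alkyl group throughout, only the leaving group differentiates the rates.
The more stable X⁻ (or X) is on its own — i.e. the weaker a base it is — the better a leaving group it makes.
CH₂=CHCH₂–OTf loses OTf⁻: pKₐ(CF₃SO₃H (triflic acid)) ≈ -14
CH₂=CHCH₂–Cl loses Cl⁻: pKₐ(HCl) ≈ -7
CH₂=CHCH₂–F loses F⁻: pKₐ(HF) ≈ 3.2

CH₂=CHCH₂–F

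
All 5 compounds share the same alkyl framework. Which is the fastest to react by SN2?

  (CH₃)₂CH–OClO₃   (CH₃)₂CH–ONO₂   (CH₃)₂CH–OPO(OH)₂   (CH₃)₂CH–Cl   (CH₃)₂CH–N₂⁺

(CH₃)₂CH–N₂⁺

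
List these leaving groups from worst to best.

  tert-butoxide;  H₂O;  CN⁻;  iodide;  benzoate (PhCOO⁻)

The more stable X⁻ (or X) is on its own — i.e. the weaker a base it is — the better a leaving group it makes.
iodide: pKₐ(HI) ≈ -10 — large, highly polarisable; very weak base
H₂O: pKₐ(H₃O⁺) ≈ -1.7 — neutral; leaves from a protonated alcohol (R–OH₂⁺)
benzoate (PhCOO⁻): pKₐ(C₆H₅COOH) ≈ 4.2
CN⁻: pKₐ(HCN) ≈ 9.2
tert-butoxide: pKₐ(t-BuOH) ≈ 18
Reversing gives the worst-to-best order requested.

tert-butoxide < CN⁻ < benzoate (PhCOO⁻) < H₂O < iodide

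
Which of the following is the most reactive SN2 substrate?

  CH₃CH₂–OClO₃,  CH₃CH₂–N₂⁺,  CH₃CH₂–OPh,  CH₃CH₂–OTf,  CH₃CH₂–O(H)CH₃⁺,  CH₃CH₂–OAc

CH₃CH₂–N₂⁺

Same R in every case — rank the leaving groups.
Rank by basicity of the departing species: weakest base leaves most easily.
CH₃CH₂–N₂⁺ loses N₂: no meaningful conjugate acid; N₂ departs as an exceptionally stable neutral molecule
CH₃CH₂–OTf loses OTf⁻: pKₐ(CF₃SO₃H (triflic acid)) ≈ -14
CH₃CH₂–OClO₃ loses ClO₄⁻: pKₐ(HClO₄) ≈ -10
CH₃CH₂–O(H)CH₃⁺ loses R'OH: pKₐ(R'OH₂⁺) ≈ -2.4
CH₃CH₂–OAc loses AcO⁻: pKₐ(CH₃COOH) ≈ 4.8
CH₃CH₂–OPh loses PhO⁻: pKₐ(C₆H₅OH (phenol)) ≈ 10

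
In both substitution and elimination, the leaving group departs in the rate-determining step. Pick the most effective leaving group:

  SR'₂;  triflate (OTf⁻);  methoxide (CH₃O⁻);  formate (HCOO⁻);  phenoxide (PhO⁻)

triflate (OTf⁻)

Rank by basicity of the departing species: weakest base leaves most easily.
triflate (OTf⁻): pKₐ(CF₃SO₃H (triflic acid)) ≈ -14
SR'₂: pKₐ(R'₂SH⁺) ≈ -7
formate (HCOO⁻): pKₐ(HCOOH) ≈ 3.8
phenoxide (PhO⁻): pKₐ(C₆H₅OH (phenol)) ≈ 10
methoxide (CH₃O⁻): pKₐ(CH₃OH) ≈ 15.5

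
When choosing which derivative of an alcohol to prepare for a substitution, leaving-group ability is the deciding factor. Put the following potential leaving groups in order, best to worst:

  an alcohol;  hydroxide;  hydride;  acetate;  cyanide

The more stable X⁻ (or X) is on its own — i.e. the weaker a base it is — the better a leaving group it makes.
an alcohol: pKₐ(R'OH₂⁺) ≈ -2.4
acetate: pKₐ(CH₃COOH) ≈ 4.8 — resonance-stabilised but still a weak base
cyanide: pKₐ(HCN) ≈ 9.2
hydroxide: pKₐ(H₂O) ≈ 15.7
hydride: pKₐ(H₂) ≈ 36 — extremely strong base; leaves only in special hydride-transfer contexts

an alcohol > acetate > cyanide > hydroxide > hydride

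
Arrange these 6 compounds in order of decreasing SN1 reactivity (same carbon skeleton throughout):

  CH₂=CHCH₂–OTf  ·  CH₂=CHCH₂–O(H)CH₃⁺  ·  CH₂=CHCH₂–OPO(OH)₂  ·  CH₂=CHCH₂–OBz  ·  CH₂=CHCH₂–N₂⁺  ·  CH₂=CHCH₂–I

CH₂=CHCH₂–N₂⁺ > CH₂=CHCH₂–OTf > CH₂=CHCH₂–I > CH₂=CHCH₂–O(H)CH₃⁺ > CH₂=CHCH₂–OPO(OH)₂ > CH₂=CHCH₂–OBz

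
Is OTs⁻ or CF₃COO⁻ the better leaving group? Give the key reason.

OTs⁻ is the better leaving group.
pKₐ(p-CH₃C₆H₄SO₃H (TsOH)) ≈ -2.8 versus pKₐ(CF₃COOH) ≈ 0.2: OTs⁻ is the much weaker base.
Resonance-delocalised arenesulfonate.

OTs⁻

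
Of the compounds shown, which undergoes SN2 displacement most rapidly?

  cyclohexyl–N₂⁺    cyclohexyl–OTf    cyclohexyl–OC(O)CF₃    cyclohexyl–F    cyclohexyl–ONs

Identical carbon frameworks mean the comparison reduces to leaving-group quality.
The more stable X⁻ (or X) is on its own — i.e. the weaker a base it is — the better a leaving group it makes.
cyclohexyl–N₂⁺ loses N₂: no meaningful conjugate acid; N₂ departs as an exceptionally stable neutral molecule
cyclohexyl–OTf loses OTf⁻: pKₐ(CF₃SO₃H (triflic acid)) ≈ -14
cyclohexyl–ONs loses ONs⁻: pKₐ(p-O₂NC₆H₄SO₃H) ≈ -3.5
cyclohexyl–OC(O)CF₃ loses CF₃COO⁻: pKₐ(CF₃COOH) ≈ 0.2
cyclohexyl–F loses F⁻: pKₐ(HF) ≈ 3.2

cyclohexyl–N₂⁺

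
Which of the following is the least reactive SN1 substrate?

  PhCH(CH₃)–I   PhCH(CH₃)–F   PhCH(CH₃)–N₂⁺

Same R in every case — rank the leaving groups.
A good leaving group is a weak base: the lower the pKₐ of its conjugate acid, the more readily it departs.
PhCH(CH₃)–N₂⁺ loses N₂: no meaningful conjugate acid; N₂ departs as an exceptionally stable neutral molecule
PhCH(CH₃)–I loses I⁻: pKₐ(HI) ≈ -10
PhCH(CH₃)–F loses F⁻: pKₐ(HF) ≈ 3.2

PhCH(CH₃)–F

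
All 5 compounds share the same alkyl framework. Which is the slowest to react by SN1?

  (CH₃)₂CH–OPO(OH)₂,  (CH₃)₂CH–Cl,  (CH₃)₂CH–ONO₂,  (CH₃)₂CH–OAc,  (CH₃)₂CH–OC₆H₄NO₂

With the same alkyl group throughout, only the leaving group differentiates the rates.
Rank by basicity of the departing species: weakest base leaves most easily.
(CH₃)₂CH–Cl loses Cl⁻: pKₐ(HCl) ≈ -7
(CH₃)₂CH–ONO₂ loses NO₃⁻: pKₐ(HNO₃) ≈ -1.3
(CH₃)₂CH–OPO(OH)₂ loses H₂PO₄⁻: pKₐ(H₃PO₄) ≈ 2.1
(CH₃)₂CH–OAc loses AcO⁻: pKₐ(CH₃COOH) ≈ 4.8
(CH₃)₂CH–OC₆H₄NO₂ loses p-O₂N–C₆H₄–O⁻: pKₐ(p-nitrophenol) ≈ 7.2

(CH₃)₂CH–OC₆H₄NO₂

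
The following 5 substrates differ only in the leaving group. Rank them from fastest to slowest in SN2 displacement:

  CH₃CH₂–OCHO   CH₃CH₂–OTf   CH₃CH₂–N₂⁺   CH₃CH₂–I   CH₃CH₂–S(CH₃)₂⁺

Same R in every case — rank the leaving groups.
A good leaving group is a weak base: the lower the pKₐ of its conjugate acid, the more readily it departs.
CH₃CH₂–N₂⁺ loses N₂: no meaningful conjugate acid; N₂ departs as an exceptionally stable neutral molecule
CH₃CH₂–OTf loses OTf⁻: pKₐ(CF₃SO₃H (triflic acid)) ≈ -14
CH₃CH₂–I loses I⁻: pKₐ(HI) ≈ -10
CH₃CH₂–S(CH₃)₂⁺ loses SR'₂: pKₐ(R'₂SH⁺) ≈ -7
CH₃CH₂–OCHO loses HCOO⁻: pKₐ(HCOOH) ≈ 3.8

CH₃CH₂–N₂⁺ > CH₃CH₂–OTf > CH₃CH₂–I > CH₃CH₂–S(CH₃)₂⁺ > CH₃CH₂–OCHO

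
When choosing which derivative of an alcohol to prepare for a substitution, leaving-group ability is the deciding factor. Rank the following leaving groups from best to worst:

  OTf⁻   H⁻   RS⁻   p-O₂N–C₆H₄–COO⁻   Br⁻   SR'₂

A good leaving group is a weak base: the lower the pKₐ of its conjugate acid, the more readily it departs.
OTf⁻: pKₐ(CF₃SO₃H (triflic acid)) ≈ -14
Br⁻: pKₐ(HBr) ≈ -9 — weak base; good leaving group
SR'₂: pKₐ(R'₂SH⁺) ≈ -7 — neutral; leaves from a sulfonium salt (R–SR'₂⁺)
p-O₂N–C₆H₄–COO⁻: pKₐ(p-nitrobenzoic acid) ≈ 3.4
RS⁻: pKₐ(RSH (a thiol)) ≈ 10.5 — moderately basic; rarely leaves without activation
H⁻: pKₐ(H₂) ≈ 36

OTf⁻ > Br⁻ > SR'₂ > p-O₂N–C₆H₄–COO⁻ > RS⁻ > H⁻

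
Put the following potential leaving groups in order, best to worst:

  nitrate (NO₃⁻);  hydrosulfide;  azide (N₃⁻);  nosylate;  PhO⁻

nosylate > nitrate (NO₃⁻) > azide (N₃⁻) > hydrosulfide > PhO⁻

nosylate: pKₐ(p-O₂NC₆H₄SO₃H) ≈ -3.5
nitrate (NO₃⁻): pKₐ(HNO₃) ≈ -1.3 — resonance-delocalised over three oxygens
azide (N₃⁻): pKₐ(HN₃) ≈ 4.7 — linear, resonance-stabilised
hydrosulfide: pKₐ(H₂S) ≈ 7 — larger and more polarisable than the oxygen analogue
PhO⁻: pKₐ(C₆H₅OH (phenol)) ≈ 10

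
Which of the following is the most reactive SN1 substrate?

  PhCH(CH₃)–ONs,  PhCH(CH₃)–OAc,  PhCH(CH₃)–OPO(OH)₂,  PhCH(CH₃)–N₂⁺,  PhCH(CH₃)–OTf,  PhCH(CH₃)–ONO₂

The skeletons are identical, so relative rate is governed entirely by leaving-group ability.
Rank by basicity of the departing species: weakest base leaves most easily.
PhCH(CH₃)–N₂⁺ loses N₂: no meaningful conjugate acid; N₂ departs as an exceptionally stable neutral molecule
PhCH(CH₃)–OTf loses OTf⁻: pKₐ(CF₃SO₃H (triflic acid)) ≈ -14
PhCH(CH₃)–ONs loses ONs⁻: pKₐ(p-O₂NC₆H₄SO₃H) ≈ -3.5
PhCH(CH₃)–ONO₂ loses NO₃⁻: pKₐ(HNO₃) ≈ -1.3
PhCH(CH₃)–OPO(OH)₂ loses H₂PO₄⁻: pKₐ(H₃PO₄) ≈ 2.1
PhCH(CH₃)–OAc loses AcO⁻: pKₐ(CH₃COOH) ≈ 4.8

PhCH(CH₃)–N₂⁺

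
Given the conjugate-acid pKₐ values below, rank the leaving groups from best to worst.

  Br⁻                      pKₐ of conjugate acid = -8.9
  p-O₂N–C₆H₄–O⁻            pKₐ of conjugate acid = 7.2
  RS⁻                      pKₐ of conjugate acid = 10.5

Br⁻ > p-O₂N–C₆H₄–O⁻ > RS⁻

Lower conjugate-acid pKₐ ⇒ weaker base ⇒ better leaving group.
Sorting by the given values: Br⁻ (-8.9), p-O₂N–C₆H₄–O⁻ (7.2), RS⁻ (10.5).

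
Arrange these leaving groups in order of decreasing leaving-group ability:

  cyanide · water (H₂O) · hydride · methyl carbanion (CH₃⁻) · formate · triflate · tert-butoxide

triflate > water (H₂O) > formate > cyanide > tert-butoxide > hydride > methyl carbanion (CH₃⁻)

A good leaving group is a weak base: the lower the pKₐ of its conjugate acid, the more readily it departs.
triflate: pKₐ(CF₃SO₃H (triflic acid)) ≈ -14 — charge spread over three oxygens and a CF₃ group; the premier leaving group in synthesis
water (H₂O): pKₐ(H₃O⁺) ≈ -1.7 — neutral; leaves from a protonated alcohol (R–OH₂⁺)
formate: pKₐ(HCOOH) ≈ 3.8 — resonance-stabilised carboxylate
cyanide: pKₐ(HCN) ≈ 9.2 — sp carbon stabilises the charge somewhat, but still a poor LG
tert-butoxide: pKₐ(t-BuOH) ≈ 18 — bulky, strongly basic alkoxide
hydride: pKₐ(H₂) ≈ 36 — extremely strong base; leaves only in special hydride-transfer contexts
methyl carbanion (CH₃⁻): pKₐ(CH₄) ≈ 48 — unstabilised carbanion; the worst conceivable leaving group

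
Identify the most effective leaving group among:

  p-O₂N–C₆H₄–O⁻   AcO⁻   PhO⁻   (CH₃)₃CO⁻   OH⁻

The more stable X⁻ (or X) is on its own — i.e. the weaker a base it is — the better a leaving group it makes.
AcO⁻: pKₐ(CH₃COOH) ≈ 4.8
p-O₂N–C₆H₄–O⁻: pKₐ(p-nitrophenol) ≈ 7.2
PhO⁻: pKₐ(C₆H₅OH (phenol)) ≈ 10
OH⁻: pKₐ(H₂O) ≈ 15.7
(CH₃)₃CO⁻: pKₐ(t-BuOH) ≈ 18

AcO⁻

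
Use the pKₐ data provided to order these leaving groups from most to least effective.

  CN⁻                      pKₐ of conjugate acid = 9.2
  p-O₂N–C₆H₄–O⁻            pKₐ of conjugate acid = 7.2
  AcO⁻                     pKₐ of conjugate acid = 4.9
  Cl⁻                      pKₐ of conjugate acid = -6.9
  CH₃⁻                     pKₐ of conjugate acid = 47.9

Cl⁻ > AcO⁻ > p-O₂N–C₆H₄–O⁻ > CN⁻ > CH₃⁻

Lower conjugate-acid pKₐ ⇒ weaker base ⇒ better leaving group.
Sorting by the given values: Cl⁻ (-6.9), AcO⁻ (4.9), p-O₂N–C₆H₄–O⁻ (7.2), CN⁻ (9.2), CH₃⁻ (47.9).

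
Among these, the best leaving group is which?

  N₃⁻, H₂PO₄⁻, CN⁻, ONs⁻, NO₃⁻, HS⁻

ONs⁻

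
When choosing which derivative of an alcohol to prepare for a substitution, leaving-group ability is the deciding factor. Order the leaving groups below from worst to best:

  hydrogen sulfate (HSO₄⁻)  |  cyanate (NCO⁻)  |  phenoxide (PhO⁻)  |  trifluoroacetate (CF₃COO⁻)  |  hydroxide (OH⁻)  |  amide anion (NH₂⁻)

Leaving-group ability tracks the stability of the departed species; conjugate-acid pKₐ is the usual yardstick (lower pKₐ → better LG).
hydrogen sulfate (HSO₄⁻): pKₐ(H₂SO₄) ≈ -3
trifluoroacetate (CF₃COO⁻): pKₐ(CF₃COOH) ≈ 0.2
cyanate (NCO⁻): pKₐ(HOCN) ≈ 3.5
phenoxide (PhO⁻): pKₐ(C₆H₅OH (phenol)) ≈ 10
hydroxide (OH⁻): pKₐ(H₂O) ≈ 15.7 — strong base; essentially never leaves without prior activation
amide anion (NH₂⁻): pKₐ(NH₃) ≈ 38
Listed from poorest to best leaving group as asked.

amide anion (NH₂⁻) < hydroxide (OH⁻) < phenoxide (PhO⁻) < cyanate (NCO⁻) < trifluoroacetate (CF₃COO⁻) < hydrogen sulfate (HSO₄⁻)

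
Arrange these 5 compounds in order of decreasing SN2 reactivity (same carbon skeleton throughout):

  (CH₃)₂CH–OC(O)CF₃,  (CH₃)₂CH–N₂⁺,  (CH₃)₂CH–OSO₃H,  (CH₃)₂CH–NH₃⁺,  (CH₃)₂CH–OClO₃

Identical carbon frameworks mean the comparison reduces to leaving-group quality.
The more stable X⁻ (or X) is on its own — i.e. the weaker a base it is — the better a leaving group it makes.
(CH₃)₂CH–N₂⁺ loses N₂: no meaningful conjugate acid; N₂ departs as an exceptionally stable neutral molecule
(CH₃)₂CH–OClO₃ loses ClO₄⁻: pKₐ(HClO₄) ≈ -10
(CH₃)₂CH–OSO₃H loses HSO₄⁻: pKₐ(H₂SO₄) ≈ -3
(CH₃)₂CH–OC(O)CF₃ loses CF₃COO⁻: pKₐ(CF₃COOH) ≈ 0.2
(CH₃)₂CH–NH₃⁺ loses NH₃: pKₐ(NH₄⁺) ≈ 9.2

(CH₃)₂CH–N₂⁺ > (CH₃)₂CH–OClO₃ > (CH₃)₂CH–OSO₃H > (CH₃)₂CH–OC(O)CF₃ > (CH₃)₂CH–NH₃⁺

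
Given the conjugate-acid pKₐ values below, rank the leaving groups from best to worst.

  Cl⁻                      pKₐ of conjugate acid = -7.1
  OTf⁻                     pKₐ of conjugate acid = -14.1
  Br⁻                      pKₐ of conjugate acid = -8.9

Lower conjugate-acid pKₐ ⇒ weaker base ⇒ better leaving group.
Sorting by the given values: OTf⁻ (-14.1), Br⁻ (-8.9), Cl⁻ (-7.1).

OTf⁻ > Br⁻ > Cl⁻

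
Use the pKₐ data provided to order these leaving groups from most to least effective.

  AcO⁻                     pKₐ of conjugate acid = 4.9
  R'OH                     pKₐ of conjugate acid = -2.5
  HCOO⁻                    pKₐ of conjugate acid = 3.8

R'OH > HCOO⁻ > AcO⁻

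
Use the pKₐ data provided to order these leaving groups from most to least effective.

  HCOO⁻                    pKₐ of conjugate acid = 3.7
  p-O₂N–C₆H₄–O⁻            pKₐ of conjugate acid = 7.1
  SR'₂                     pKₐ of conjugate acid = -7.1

SR'₂ > HCOO⁻ > p-O₂N–C₆H₄–O⁻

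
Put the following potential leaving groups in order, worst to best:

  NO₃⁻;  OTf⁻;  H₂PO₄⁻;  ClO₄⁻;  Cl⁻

Leaving-group ability tracks the stability of the departed species; conjugate-acid pKₐ is the usual yardstick (lower pKₐ → better LG).
OTf⁻: pKₐ(CF₃SO₃H (triflic acid)) ≈ -14 — charge spread over three oxygens and a CF₃ group; the premier leaving group in synthesis
ClO₄⁻: pKₐ(HClO₄) ≈ -10
Cl⁻: pKₐ(HCl) ≈ -7
NO₃⁻: pKₐ(HNO₃) ≈ -1.3
H₂PO₄⁻: pKₐ(H₃PO₄) ≈ 2.1 — moderate base; biological leaving group after further activation
Listed from poorest to best leaving group as asked.

H₂PO₄⁻ < NO₃⁻ < Cl⁻ < ClO₄⁻ < OTf⁻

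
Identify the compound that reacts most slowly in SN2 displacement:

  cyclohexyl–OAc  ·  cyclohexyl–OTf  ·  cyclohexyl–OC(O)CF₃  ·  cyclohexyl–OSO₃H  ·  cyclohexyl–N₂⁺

cyclohexyl–OAc

Identical carbon frameworks mean the comparison reduces to leaving-group quality.
The more stable X⁻ (or X) is on its own — i.e. the weaker a base it is — the better a leaving group it makes.
cyclohexyl–N₂⁺ loses N₂: no meaningful conjugate acid; N₂ departs as an exceptionally stable neutral molecule
cyclohexyl–OTf loses OTf⁻: pKₐ(CF₃SO₃H (triflic acid)) ≈ -14
cyclohexyl–OSO₃H loses HSO₄⁻: pKₐ(H₂SO₄) ≈ -3
cyclohexyl–OC(O)CF₃ loses CF₃COO⁻: pKₐ(CF₃COOH) ≈ 0.2
cyclohexyl–OAc loses AcO⁻: pKₐ(CH₃COOH) ≈ 4.8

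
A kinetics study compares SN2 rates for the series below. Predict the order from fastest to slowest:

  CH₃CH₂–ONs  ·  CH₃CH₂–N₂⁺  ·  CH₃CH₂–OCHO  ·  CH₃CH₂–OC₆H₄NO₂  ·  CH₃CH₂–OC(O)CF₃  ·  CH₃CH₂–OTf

CH₃CH₂–N₂⁺ > CH₃CH₂–OTf > CH₃CH₂–ONs > CH₃CH₂–OC(O)CF₃ > CH₃CH₂–OCHO > CH₃CH₂–OC₆H₄NO₂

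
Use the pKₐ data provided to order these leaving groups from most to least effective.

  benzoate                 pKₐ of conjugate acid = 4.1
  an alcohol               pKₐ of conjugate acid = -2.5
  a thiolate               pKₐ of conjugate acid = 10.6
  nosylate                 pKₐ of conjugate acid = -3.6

nosylate > an alcohol > benzoate > a thiolate

Lower conjugate-acid pKₐ ⇒ weaker base ⇒ better leaving group.
Sorting by the given values: nosylate (-3.6), an alcohol (-2.5), benzoate (4.1), a thiolate (10.6).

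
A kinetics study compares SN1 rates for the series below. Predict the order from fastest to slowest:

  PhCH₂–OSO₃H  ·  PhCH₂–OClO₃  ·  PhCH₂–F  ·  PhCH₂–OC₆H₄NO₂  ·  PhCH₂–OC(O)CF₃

Identical carbon frameworks mean the comparison reduces to leaving-group quality.
Leaving-group ability tracks the stability of the departed species; conjugate-acid pKₐ is the usual yardstick (lower pKₐ → better LG).
PhCH₂–OClO₃ loses ClO₄⁻: pKₐ(HClO₄) ≈ -10
PhCH₂–OSO₃H loses HSO₄⁻: pKₐ(H₂SO₄) ≈ -3
PhCH₂–OC(O)CF₃ loses CF₃COO⁻: pKₐ(CF₃COOH) ≈ 0.2
PhCH₂–F loses F⁻: pKₐ(HF) ≈ 3.2
PhCH₂–OC₆H₄NO₂ loses p-O₂N–C₆H₄–O⁻: pKₐ(p-nitrophenol) ≈ 7.2

PhCH₂–OClO₃ > PhCH₂–OSO₃H > PhCH₂–OC(O)CF₃ > PhCH₂–F > PhCH₂–OC₆H₄NO₂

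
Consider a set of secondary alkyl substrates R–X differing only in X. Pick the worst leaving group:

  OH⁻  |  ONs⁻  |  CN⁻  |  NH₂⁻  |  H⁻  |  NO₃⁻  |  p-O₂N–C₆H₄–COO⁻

NH₂⁻

Leaving-group ability tracks the stability of the departed species; conjugate-acid pKₐ is the usual yardstick (lower pKₐ → better LG).
ONs⁻: pKₐ(p-O₂NC₆H₄SO₃H) ≈ -3.5
NO₃⁻: pKₐ(HNO₃) ≈ -1.3
p-O₂N–C₆H₄–COO⁻: pKₐ(p-nitrobenzoic acid) ≈ 3.4
CN⁻: pKₐ(HCN) ≈ 9.2
OH⁻: pKₐ(H₂O) ≈ 15.7
H⁻: pKₐ(H₂) ≈ 36
NH₂⁻: pKₐ(NH₃) ≈ 38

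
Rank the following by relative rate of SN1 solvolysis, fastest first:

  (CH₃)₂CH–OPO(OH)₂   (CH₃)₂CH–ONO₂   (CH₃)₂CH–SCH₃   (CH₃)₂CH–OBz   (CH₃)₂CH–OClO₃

The skeletons are identical, so relative rate is governed entirely by leaving-group ability.
Rank by basicity of the departing species: weakest base leaves most easily.
(CH₃)₂CH–OClO₃ loses ClO₄⁻: pKₐ(HClO₄) ≈ -10
(CH₃)₂CH–ONO₂ loses NO₃⁻: pKₐ(HNO₃) ≈ -1.3
(CH₃)₂CH–OPO(OH)₂ loses H₂PO₄⁻: pKₐ(H₃PO₄) ≈ 2.1
(CH₃)₂CH–OBz loses PhCOO⁻: pKₐ(C₆H₅COOH) ≈ 4.2
(CH₃)₂CH–SCH₃ loses RS⁻: pKₐ(RSH (a thiol)) ≈ 10.5

(CH₃)₂CH–OClO₃ > (CH₃)₂CH–ONO₂ > (CH₃)₂CH–OPO(OH)₂ > (CH₃)₂CH–OBz > (CH₃)₂CH–SCH₃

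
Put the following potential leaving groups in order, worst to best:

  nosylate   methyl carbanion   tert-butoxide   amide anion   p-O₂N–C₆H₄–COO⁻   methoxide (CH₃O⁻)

The more stable X⁻ (or X) is on its own — i.e. the weaker a base it is — the better a leaving group it makes.
nosylate: pKₐ(p-O₂NC₆H₄SO₃H) ≈ -3.5
p-O₂N–C₆H₄–COO⁻: pKₐ(p-nitrobenzoic acid) ≈ 3.4
methoxide (CH₃O⁻): pKₐ(CH₃OH) ≈ 15.5
tert-butoxide: pKₐ(t-BuOH) ≈ 18
amide anion: pKₐ(NH₃) ≈ 38
methyl carbanion: pKₐ(CH₄) ≈ 48
Listed from poorest to best leaving group as asked.

methyl carbanion < amide anion < tert-butoxide < methoxide (CH₃O⁻) < p-O₂N–C₆H₄–COO⁻ < nosylate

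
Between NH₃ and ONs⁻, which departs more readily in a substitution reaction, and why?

ONs⁻ is the better leaving group.
pKₐ(p-O₂NC₆H₄SO₃H) ≈ -3.5 versus pKₐ(NH₄⁺) ≈ 9.2: ONs⁻ is the much weaker base.
P-nitro group further stabilises the sulfonate.

ONs⁻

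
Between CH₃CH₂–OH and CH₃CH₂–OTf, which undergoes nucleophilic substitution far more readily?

CH₃CH₂–OTf

From CH₃CH₂–OH the departing group would be OH⁻ (pKₐ(H₂O) ≈ 15.7). Strong base; essentially never leaves without prior activation.
From CH₃CH₂–OTf the leaving group is OTf⁻ (pKₐ(CF₃SO₃H (triflic acid)) ≈ -14). Charge spread over three oxygens and a CF₃ group; the premier leaving group in synthesis.
(In practice CH₃CH₂–OTf is made from CH₃CH₂–OH by treatment with Tf₂O / 2,6-lutidine, converting the hydroxyl into a triflate.)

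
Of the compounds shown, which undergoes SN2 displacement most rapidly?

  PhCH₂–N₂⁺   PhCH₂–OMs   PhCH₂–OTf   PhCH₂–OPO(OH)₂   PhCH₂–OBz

PhCH₂–N₂⁺

Same R in every case — rank the leaving groups.
Leaving-group ability tracks the stability of the departed species; conjugate-acid pKₐ is the usual yardstick (lower pKₐ → better LG).
PhCH₂–N₂⁺ loses N₂: no meaningful conjugate acid; N₂ departs as an exceptionally stable neutral molecule
PhCH₂–OTf loses OTf⁻: pKₐ(CF₃SO₃H (triflic acid)) ≈ -14
PhCH₂–OMs loses OMs⁻: pKₐ(CH₃SO₃H (MsOH)) ≈ -1.9
PhCH₂–OPO(OH)₂ loses H₂PO₄⁻: pKₐ(H₃PO₄) ≈ 2.1
PhCH₂–OBz loses PhCOO⁻: pKₐ(C₆H₅COOH) ≈ 4.2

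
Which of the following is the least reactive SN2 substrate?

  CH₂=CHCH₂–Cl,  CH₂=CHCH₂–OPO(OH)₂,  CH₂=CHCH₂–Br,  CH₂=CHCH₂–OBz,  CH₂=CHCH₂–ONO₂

Identical carbon frameworks mean the comparison reduces to leaving-group quality.
Rank by basicity of the departing species: weakest base leaves most easily.
CH₂=CHCH₂–Br loses Br⁻: pKₐ(HBr) ≈ -9
CH₂=CHCH₂–Cl loses Cl⁻: pKₐ(HCl) ≈ -7
CH₂=CHCH₂–ONO₂ loses NO₃⁻: pKₐ(HNO₃) ≈ -1.3
CH₂=CHCH₂–OPO(OH)₂ loses H₂PO₄⁻: pKₐ(H₃PO₄) ≈ 2.1
CH₂=CHCH₂–OBz loses PhCOO⁻: pKₐ(C₆H₅COOH) ≈ 4.2

CH₂=CHCH₂–OBz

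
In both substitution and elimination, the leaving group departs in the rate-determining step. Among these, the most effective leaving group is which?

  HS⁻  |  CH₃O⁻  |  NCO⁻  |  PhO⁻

NCO⁻

Leaving-group ability tracks the stability of the departed species; conjugate-acid pKₐ is the usual yardstick (lower pKₐ → better LG).
NCO⁻: pKₐ(HOCN) ≈ 3.5
HS⁻: pKₐ(H₂S) ≈ 7
PhO⁻: pKₐ(C₆H₅OH (phenol)) ≈ 10
CH₃O⁻: pKₐ(CH₃OH) ≈ 15.5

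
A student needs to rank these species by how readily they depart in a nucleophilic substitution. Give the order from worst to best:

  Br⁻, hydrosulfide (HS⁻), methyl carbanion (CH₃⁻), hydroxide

methyl carbanion (CH₃⁻) < hydroxide < hydrosulfide (HS⁻) < Br⁻

Rank by basicity of the departing species: weakest base leaves most easily.
Br⁻: pKₐ(HBr) ≈ -9
hydrosulfide (HS⁻): pKₐ(H₂S) ≈ 7
hydroxide: pKₐ(H₂O) ≈ 15.7
methyl carbanion (CH₃⁻): pKₐ(CH₄) ≈ 48
Reversing gives the worst-to-best order requested.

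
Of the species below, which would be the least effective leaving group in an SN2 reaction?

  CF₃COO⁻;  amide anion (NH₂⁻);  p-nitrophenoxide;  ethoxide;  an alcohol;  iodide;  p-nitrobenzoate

iodide: pKₐ(HI) ≈ -10
an alcohol: pKₐ(R'OH₂⁺) ≈ -2.4
CF₃COO⁻: pKₐ(CF₃COOH) ≈ 0.2
p-nitrobenzoate: pKₐ(p-nitrobenzoic acid) ≈ 3.4
p-nitrophenoxide: pKₐ(p-nitrophenol) ≈ 7.2
ethoxide: pKₐ(CH₃CH₂OH) ≈ 16
amide anion (NH₂⁻): pKₐ(NH₃) ≈ 38

amide anion (NH₂⁻)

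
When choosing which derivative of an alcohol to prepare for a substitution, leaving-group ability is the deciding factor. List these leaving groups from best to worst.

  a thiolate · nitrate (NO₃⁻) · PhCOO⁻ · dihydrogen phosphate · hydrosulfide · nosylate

nosylate > nitrate (NO₃⁻) > dihydrogen phosphate > PhCOO⁻ > hydrosulfide > a thiolate

Rank by basicity of the departing species: weakest base leaves most easily.
nosylate: pKₐ(p-O₂NC₆H₄SO₃H) ≈ -3.5
nitrate (NO₃⁻): pKₐ(HNO₃) ≈ -1.3
dihydrogen phosphate: pKₐ(H₃PO₄) ≈ 2.1
PhCOO⁻: pKₐ(C₆H₅COOH) ≈ 4.2
hydrosulfide: pKₐ(H₂S) ≈ 7
a thiolate: pKₐ(RSH (a thiol)) ≈ 10.5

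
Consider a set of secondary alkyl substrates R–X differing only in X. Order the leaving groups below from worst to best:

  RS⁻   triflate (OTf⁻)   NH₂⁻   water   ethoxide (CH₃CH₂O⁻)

NH₂⁻ < ethoxide (CH₃CH₂O⁻) < RS⁻ < water < triflate (OTf⁻)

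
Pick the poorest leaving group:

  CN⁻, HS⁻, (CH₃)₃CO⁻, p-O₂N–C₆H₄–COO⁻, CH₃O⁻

(CH₃)₃CO⁻

The more stable X⁻ (or X) is on its own — i.e. the weaker a base it is — the better a leaving group it makes.
p-O₂N–C₆H₄–COO⁻: pKₐ(p-nitrobenzoic acid) ≈ 3.4
HS⁻: pKₐ(H₂S) ≈ 7
CN⁻: pKₐ(HCN) ≈ 9.2
CH₃O⁻: pKₐ(CH₃OH) ≈ 15.5
(CH₃)₃CO⁻: pKₐ(t-BuOH) ≈ 18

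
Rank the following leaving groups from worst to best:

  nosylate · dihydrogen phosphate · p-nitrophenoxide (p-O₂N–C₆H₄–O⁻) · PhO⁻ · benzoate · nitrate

PhO⁻ < p-nitrophenoxide (p-O₂N–C₆H₄–O⁻) < benzoate < dihydrogen phosphate < nitrate < nosylate

The more stable X⁻ (or X) is on its own — i.e. the weaker a base it is — the better a leaving group it makes.
nosylate: pKₐ(p-O₂NC₆H₄SO₃H) ≈ -3.5 — p-nitro group further stabilises the sulfonate
nitrate: pKₐ(HNO₃) ≈ -1.3 — resonance-delocalised over three oxygens
dihydrogen phosphate: pKₐ(H₃PO₄) ≈ 2.1 — moderate base; biological leaving group after further activation
benzoate: pKₐ(C₆H₅COOH) ≈ 4.2 — aryl carboxylate
p-nitrophenoxide (p-O₂N–C₆H₄–O⁻): pKₐ(p-nitrophenol) ≈ 7.2
PhO⁻: pKₐ(C₆H₅OH (phenol)) ≈ 10 — resonance into the ring helps, but still a poor LG
The question asks for worst first, so the sequence is read in increasing leaving-group ability.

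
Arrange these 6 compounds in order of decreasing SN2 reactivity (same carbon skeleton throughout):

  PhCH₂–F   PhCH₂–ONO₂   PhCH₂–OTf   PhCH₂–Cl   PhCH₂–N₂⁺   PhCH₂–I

PhCH₂–N₂⁺ > PhCH₂–OTf > PhCH₂–I > PhCH₂–Cl > PhCH₂–ONO₂ > PhCH₂–F

Same R in every case — rank the leaving groups.
The more stable X⁻ (or X) is on its own — i.e. the weaker a base it is — the better a leaving group it makes.
PhCH₂–N₂⁺ loses N₂: no meaningful conjugate acid; N₂ departs as an exceptionally stable neutral molecule
PhCH₂–OTf loses OTf⁻: pKₐ(CF₃SO₃H (triflic acid)) ≈ -14
PhCH₂–I loses I⁻: pKₐ(HI) ≈ -10
PhCH₂–Cl loses Cl⁻: pKₐ(HCl) ≈ -7
PhCH₂–ONO₂ loses NO₃⁻: pKₐ(HNO₃) ≈ -1.3
PhCH₂–F loses F⁻: pKₐ(HF) ≈ 3.2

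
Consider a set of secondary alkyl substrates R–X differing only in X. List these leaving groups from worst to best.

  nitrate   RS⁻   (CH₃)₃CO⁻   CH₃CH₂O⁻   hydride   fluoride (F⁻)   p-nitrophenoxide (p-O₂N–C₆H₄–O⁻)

hydride < (CH₃)₃CO⁻ < CH₃CH₂O⁻ < RS⁻ < p-nitrophenoxide (p-O₂N–C₆H₄–O⁻) < fluoride (F⁻) < nitrate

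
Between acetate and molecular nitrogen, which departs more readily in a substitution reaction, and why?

molecular nitrogen is the better leaving group.
N₂ is the ultimate leaving group — it departs as an exceptionally stable neutral molecule, whereas acetate (pKₐ(CH₃COOH) ≈ 4.8) is far more basic.

molecular nitrogen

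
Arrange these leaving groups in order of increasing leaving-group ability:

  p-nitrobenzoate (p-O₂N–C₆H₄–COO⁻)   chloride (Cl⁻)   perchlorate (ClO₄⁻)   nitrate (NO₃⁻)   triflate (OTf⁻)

p-nitrobenzoate (p-O₂N–C₆H₄–COO⁻) < nitrate (NO₃⁻) < chloride (Cl⁻) < perchlorate (ClO₄⁻) < triflate (OTf⁻)

Rank by basicity of the departing species: weakest base leaves most easily.
triflate (OTf⁻): pKₐ(CF₃SO₃H (triflic acid)) ≈ -14 — charge spread over three oxygens and a CF₃ group; the premier leaving group in synthesis
perchlorate (ClO₄⁻): pKₐ(HClO₄) ≈ -10 — extremely weak base; rarely used for safety reasons
chloride (Cl⁻): pKₐ(HCl) ≈ -7 — moderately weak base
nitrate (NO₃⁻): pKₐ(HNO₃) ≈ -1.3 — resonance-delocalised over three oxygens
p-nitrobenzoate (p-O₂N–C₆H₄–COO⁻): pKₐ(p-nitrobenzoic acid) ≈ 3.4
The question asks for worst first, so the sequence is read in increasing leaving-group ability.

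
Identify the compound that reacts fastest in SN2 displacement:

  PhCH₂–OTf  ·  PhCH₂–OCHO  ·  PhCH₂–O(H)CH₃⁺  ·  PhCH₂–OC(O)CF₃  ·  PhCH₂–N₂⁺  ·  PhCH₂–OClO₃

PhCH₂–N₂⁺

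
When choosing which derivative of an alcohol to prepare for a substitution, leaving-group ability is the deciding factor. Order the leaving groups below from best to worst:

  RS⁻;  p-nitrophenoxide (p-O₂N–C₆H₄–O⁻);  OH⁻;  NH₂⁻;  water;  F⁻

water > F⁻ > p-nitrophenoxide (p-O₂N–C₆H₄–O⁻) > RS⁻ > OH⁻ > NH₂⁻

The more stable X⁻ (or X) is on its own — i.e. the weaker a base it is — the better a leaving group it makes.
water: pKₐ(H₃O⁺) ≈ -1.7 — neutral; leaves from a protonated alcohol (R–OH₂⁺)
F⁻: pKₐ(HF) ≈ 3.2 — small and strongly basic; the poor halide leaving group
p-nitrophenoxide (p-O₂N–C₆H₄–O⁻): pKₐ(p-nitrophenol) ≈ 7.2 — nitro group delocalises the charge; the classic chromogenic LG
RS⁻: pKₐ(RSH (a thiol)) ≈ 10.5 — moderately basic; rarely leaves without activation
OH⁻: pKₐ(H₂O) ≈ 15.7
NH₂⁻: pKₐ(NH₃) ≈ 38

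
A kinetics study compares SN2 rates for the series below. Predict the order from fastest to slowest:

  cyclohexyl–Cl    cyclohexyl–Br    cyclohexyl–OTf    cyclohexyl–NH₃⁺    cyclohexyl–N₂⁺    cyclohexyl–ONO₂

Identical carbon frameworks mean the comparison reduces to leaving-group quality.
The more stable X⁻ (or X) is on its own — i.e. the weaker a base it is — the better a leaving group it makes.
cyclohexyl–N₂⁺ loses N₂: no meaningful conjugate acid; N₂ departs as an exceptionally stable neutral molecule
cyclohexyl–OTf loses OTf⁻: pKₐ(CF₃SO₃H (triflic acid)) ≈ -14
cyclohexyl–Br loses Br⁻: pKₐ(HBr) ≈ -9
cyclohexyl–Cl loses Cl⁻: pKₐ(HCl) ≈ -7
cyclohexyl–ONO₂ loses NO₃⁻: pKₐ(HNO₃) ≈ -1.3
cyclohexyl–NH₃⁺ loses NH₃: pKₐ(NH₄⁺) ≈ 9.2

cyclohexyl–N₂⁺ > cyclohexyl–OTf > cyclohexyl–Br > cyclohexyl–Cl > cyclohexyl–ONO₂ > cyclohexyl–NH₃⁺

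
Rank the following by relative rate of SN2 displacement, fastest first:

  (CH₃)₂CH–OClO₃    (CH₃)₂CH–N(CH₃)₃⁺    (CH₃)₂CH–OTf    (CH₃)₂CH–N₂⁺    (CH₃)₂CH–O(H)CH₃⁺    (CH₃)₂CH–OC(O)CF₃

(CH₃)₂CH–N₂⁺ > (CH₃)₂CH–OTf > (CH₃)₂CH–OClO₃ > (CH₃)₂CH–O(H)CH₃⁺ > (CH₃)₂CH–OC(O)CF₃ > (CH₃)₂CH–N(CH₃)₃⁺

Identical carbon frameworks mean the comparison reduces to leaving-group quality.
Rank by basicity of the departing species: weakest base leaves most easily.
(CH₃)₂CH–N₂⁺ loses N₂: no meaningful conjugate acid; N₂ departs as an exceptionally stable neutral molecule
(CH₃)₂CH–OTf loses OTf⁻: pKₐ(CF₃SO₃H (triflic acid)) ≈ -14
(CH₃)₂CH–OClO₃ loses ClO₄⁻: pKₐ(HClO₄) ≈ -10
(CH₃)₂CH–O(H)CH₃⁺ loses R'OH: pKₐ(R'OH₂⁺) ≈ -2.4
(CH₃)₂CH–OC(O)CF₃ loses CF₃COO⁻: pKₐ(CF₃COOH) ≈ 0.2
(CH₃)₂CH–N(CH₃)₃⁺ loses NR'₃: pKₐ(R'₃NH⁺) ≈ 10.7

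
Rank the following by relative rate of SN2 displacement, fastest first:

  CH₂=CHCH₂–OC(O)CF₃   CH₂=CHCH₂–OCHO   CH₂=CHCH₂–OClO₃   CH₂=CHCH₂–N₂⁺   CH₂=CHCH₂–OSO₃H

With the same alkyl group throughout, only the leaving group differentiates the rates.
The more stable X⁻ (or X) is on its own — i.e. the weaker a base it is — the better a leaving group it makes.
CH₂=CHCH₂–N₂⁺ loses N₂: no meaningful conjugate acid; N₂ departs as an exceptionally stable neutral molecule
CH₂=CHCH₂–OClO₃ loses ClO₄⁻: pKₐ(HClO₄) ≈ -10
CH₂=CHCH₂–OSO₃H loses HSO₄⁻: pKₐ(H₂SO₄) ≈ -3
CH₂=CHCH₂–OC(O)CF₃ loses CF₃COO⁻: pKₐ(CF₃COOH) ≈ 0.2
CH₂=CHCH₂–OCHO loses HCOO⁻: pKₐ(HCOOH) ≈ 3.8

CH₂=CHCH₂–N₂⁺ > CH₂=CHCH₂–OClO₃ > CH₂=CHCH₂–OSO₃H > CH₂=CHCH₂–OC(O)CF₃ > CH₂=CHCH₂–OCHO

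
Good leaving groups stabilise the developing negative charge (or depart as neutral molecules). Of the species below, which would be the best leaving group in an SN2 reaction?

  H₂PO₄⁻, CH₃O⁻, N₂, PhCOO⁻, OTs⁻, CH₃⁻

Rank by basicity of the departing species: weakest base leaves most easily.
N₂: no meaningful conjugate acid; N₂ departs as an exceptionally stable neutral molecule
OTs⁻: pKₐ(p-CH₃C₆H₄SO₃H (TsOH)) ≈ -2.8
H₂PO₄⁻: pKₐ(H₃PO₄) ≈ 2.1
PhCOO⁻: pKₐ(C₆H₅COOH) ≈ 4.2
CH₃O⁻: pKₐ(CH₃OH) ≈ 15.5
CH₃⁻: pKₐ(CH₄) ≈ 48

N₂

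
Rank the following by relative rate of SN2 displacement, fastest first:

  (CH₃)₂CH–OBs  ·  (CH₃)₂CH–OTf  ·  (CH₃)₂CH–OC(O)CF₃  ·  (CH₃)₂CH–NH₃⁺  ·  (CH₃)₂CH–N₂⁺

(CH₃)₂CH–N₂⁺ > (CH₃)₂CH–OTf > (CH₃)₂CH–OBs > (CH₃)₂CH–OC(O)CF₃ > (CH₃)₂CH–NH₃⁺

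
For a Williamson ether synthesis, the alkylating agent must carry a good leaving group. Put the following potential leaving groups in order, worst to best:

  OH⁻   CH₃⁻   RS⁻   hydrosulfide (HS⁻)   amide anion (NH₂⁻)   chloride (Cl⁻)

chloride (Cl⁻): pKₐ(HCl) ≈ -7 — moderately weak base
hydrosulfide (HS⁻): pKₐ(H₂S) ≈ 7 — larger and more polarisable than the oxygen analogue
RS⁻: pKₐ(RSH (a thiol)) ≈ 10.5
OH⁻: pKₐ(H₂O) ≈ 15.7 — strong base; essentially never leaves without prior activation
amide anion (NH₂⁻): pKₐ(NH₃) ≈ 38
CH₃⁻: pKₐ(CH₄) ≈ 48 — unstabilised carbanion; the worst conceivable leaving group
Reversing gives the worst-to-best order requested.

CH₃⁻ < amide anion (NH₂⁻) < OH⁻ < RS⁻ < hydrosulfide (HS⁻) < chloride (Cl⁻)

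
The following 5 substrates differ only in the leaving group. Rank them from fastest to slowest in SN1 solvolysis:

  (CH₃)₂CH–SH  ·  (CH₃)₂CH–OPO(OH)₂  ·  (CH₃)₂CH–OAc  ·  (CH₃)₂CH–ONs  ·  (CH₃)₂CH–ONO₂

(CH₃)₂CH–ONs > (CH₃)₂CH–ONO₂ > (CH₃)₂CH–OPO(OH)₂ > (CH₃)₂CH–OAc > (CH₃)₂CH–SH

The skeletons are identical, so relative rate is governed entirely by leaving-group ability.
Rank by basicity of the departing species: weakest base leaves most easily.
(CH₃)₂CH–ONs loses ONs⁻: pKₐ(p-O₂NC₆H₄SO₃H) ≈ -3.5
(CH₃)₂CH–ONO₂ loses NO₃⁻: pKₐ(HNO₃) ≈ -1.3
(CH₃)₂CH–OPO(OH)₂ loses H₂PO₄⁻: pKₐ(H₃PO₄) ≈ 2.1
(CH₃)₂CH–OAc loses AcO⁻: pKₐ(CH₃COOH) ≈ 4.8
(CH₃)₂CH–SH loses HS⁻: pKₐ(H₂S) ≈ 7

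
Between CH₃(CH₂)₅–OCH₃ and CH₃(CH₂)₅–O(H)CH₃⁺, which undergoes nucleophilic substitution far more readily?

From CH₃(CH₂)₅–OCH₃ the departing group would be CH₃O⁻ (pKₐ(CH₃OH) ≈ 15.5). Strong base; alkoxides do not leave unassisted.
From CH₃(CH₂)₅–O(H)CH₃⁺ the leaving group is R'OH (pKₐ(R'OH₂⁺) ≈ -2.4). Neutral; leaves from a protonated ether (an oxonium ion, R–O(H)R'⁺).
(In practice CH₃(CH₂)₅–O(H)CH₃⁺ is made from CH₃(CH₂)₅–OCH₃ by protonation with concentrated HI, allowing neutral methanol, rather than methoxide, to depart.)

CH₃(CH₂)₅–O(H)CH₃⁺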